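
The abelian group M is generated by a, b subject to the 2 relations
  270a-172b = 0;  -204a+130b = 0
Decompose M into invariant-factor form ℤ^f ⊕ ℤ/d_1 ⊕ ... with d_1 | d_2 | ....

Answer: M ≅ ℤ/2 ⊕ ℤ/6

Derivation:
rank_ℚ(R)=2; free=2−2=0
SNF(R) diag = [2, 6] → torsion [2, 6]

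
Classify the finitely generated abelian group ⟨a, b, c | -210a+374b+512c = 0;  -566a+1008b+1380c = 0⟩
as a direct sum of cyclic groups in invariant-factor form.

Answer: M ≅ ℤ^1 ⊕ ℤ/2 ⊕ ℤ/2

Derivation:
rank_ℚ(R)=2; free=3−2=1
SNF(R) diag = [2, 2] → torsion [2, 2]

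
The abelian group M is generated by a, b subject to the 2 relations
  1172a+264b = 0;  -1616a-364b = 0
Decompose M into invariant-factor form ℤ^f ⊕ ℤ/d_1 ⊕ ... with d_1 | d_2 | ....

rank_ℚ(R)=2; free=2−2=0
SNF(R) diag = [4, 4] → torsion [4, 4]

Answer: M ≅ ℤ/4 ⊕ ℤ/4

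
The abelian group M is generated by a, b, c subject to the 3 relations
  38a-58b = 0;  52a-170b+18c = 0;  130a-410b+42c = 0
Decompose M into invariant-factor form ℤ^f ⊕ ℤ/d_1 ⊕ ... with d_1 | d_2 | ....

rank_ℚ(R)=3; free=3−3=0
SNF(R) diag = [2, 6, 6] → torsion [2, 6, 6]

Answer: M ≅ ℤ/2 ⊕ ℤ/6 ⊕ ℤ/6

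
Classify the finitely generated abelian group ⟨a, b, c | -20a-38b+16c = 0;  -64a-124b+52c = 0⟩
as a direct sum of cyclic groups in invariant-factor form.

Answer: M ≅ ℤ^1 ⊕ ℤ/2 ⊕ ℤ/4

Derivation:
rank_ℚ(R)=2; free=3−2=1
SNF(R) diag = [2, 4] → torsion [2, 4]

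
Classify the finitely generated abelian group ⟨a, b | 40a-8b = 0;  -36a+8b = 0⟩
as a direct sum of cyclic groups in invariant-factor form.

rank_ℚ(R)=2; free=2−2=0
SNF(R) diag = [4, 8] → torsion [4, 8]

Answer: M ≅ ℤ/4 ⊕ ℤ/8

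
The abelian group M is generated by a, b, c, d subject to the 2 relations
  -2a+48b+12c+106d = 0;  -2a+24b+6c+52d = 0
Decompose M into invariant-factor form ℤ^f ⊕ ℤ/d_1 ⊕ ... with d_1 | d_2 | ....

rank_ℚ(R)=2; free=4−2=2
SNF(R) diag = [2, 6] → torsion [2, 6]

Answer: M ≅ ℤ^2 ⊕ ℤ/2 ⊕ ℤ/6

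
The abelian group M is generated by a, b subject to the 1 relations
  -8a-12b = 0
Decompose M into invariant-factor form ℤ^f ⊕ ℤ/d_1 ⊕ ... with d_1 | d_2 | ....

Answer: M ≅ ℤ^1 ⊕ ℤ/4

Derivation:
rank_ℚ(R)=1; free=2−1=1
SNF(R) diag = [4] → torsion [4]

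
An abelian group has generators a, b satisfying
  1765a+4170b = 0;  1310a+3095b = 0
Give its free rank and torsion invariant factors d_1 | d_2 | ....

Answer: M ≅ ℤ/5 ⊕ ℤ/5

Derivation:
rank_ℚ(R)=2; free=2−2=0
SNF(R) diag = [5, 5] → torsion [5, 5]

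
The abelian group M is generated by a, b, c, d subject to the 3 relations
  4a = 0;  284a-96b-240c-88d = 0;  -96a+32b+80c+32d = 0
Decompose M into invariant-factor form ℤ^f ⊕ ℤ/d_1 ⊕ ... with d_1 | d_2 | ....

rank_ℚ(R)=3; free=4−3=1
SNF(R) diag = [4, 8, 16] → torsion [4, 8, 16]

Answer: M ≅ ℤ^1 ⊕ ℤ/4 ⊕ ℤ/8 ⊕ ℤ/16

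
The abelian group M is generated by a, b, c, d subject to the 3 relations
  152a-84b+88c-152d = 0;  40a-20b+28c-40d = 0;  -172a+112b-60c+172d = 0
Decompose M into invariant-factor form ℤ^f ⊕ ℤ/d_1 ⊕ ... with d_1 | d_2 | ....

Answer: M ≅ ℤ^1 ⊕ ℤ/4 ⊕ ℤ/4 ⊕ ℤ/12

Derivation:
rank_ℚ(R)=3; free=4−3=1
SNF(R) diag = [4, 4, 12] → torsion [4, 4, 12]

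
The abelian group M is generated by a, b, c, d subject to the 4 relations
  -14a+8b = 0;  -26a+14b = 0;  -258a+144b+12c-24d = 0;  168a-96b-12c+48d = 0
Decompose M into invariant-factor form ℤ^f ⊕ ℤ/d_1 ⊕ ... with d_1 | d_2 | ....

Answer: M ≅ ℤ/2 ⊕ ℤ/6 ⊕ ℤ/12 ⊕ ℤ/24

Derivation:
rank_ℚ(R)=4; free=4−4=0
SNF(R) diag = [2, 6, 12, 24] → torsion [2, 6, 12, 24]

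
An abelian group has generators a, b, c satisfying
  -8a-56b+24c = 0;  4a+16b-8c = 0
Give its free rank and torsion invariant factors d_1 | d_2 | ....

rank_ℚ(R)=2; free=3−2=1
SNF(R) diag = [4, 8] → torsion [4, 8]

Answer: M ≅ ℤ^1 ⊕ ℤ/4 ⊕ ℤ/8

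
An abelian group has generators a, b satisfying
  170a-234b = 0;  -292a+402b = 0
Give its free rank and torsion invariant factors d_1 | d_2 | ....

rank_ℚ(R)=2; free=2−2=0
SNF(R) diag = [2, 6] → torsion [2, 6]

Answer: M ≅ ℤ/2 ⊕ ℤ/6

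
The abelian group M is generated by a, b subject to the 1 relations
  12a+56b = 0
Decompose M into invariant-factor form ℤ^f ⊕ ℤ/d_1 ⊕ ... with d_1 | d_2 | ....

Answer: M ≅ ℤ^1 ⊕ ℤ/4

Derivation:
rank_ℚ(R)=1; free=2−1=1
SNF(R) diag = [4] → torsion [4]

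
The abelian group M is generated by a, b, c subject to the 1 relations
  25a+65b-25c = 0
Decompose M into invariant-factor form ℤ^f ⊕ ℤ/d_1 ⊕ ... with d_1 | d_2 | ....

Answer: M ≅ ℤ^2 ⊕ ℤ/5

Derivation:
rank_ℚ(R)=1; free=3−1=2
SNF(R) diag = [5] → torsion [5]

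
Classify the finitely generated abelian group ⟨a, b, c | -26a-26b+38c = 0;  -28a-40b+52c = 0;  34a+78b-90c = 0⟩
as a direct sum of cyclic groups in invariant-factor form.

rank_ℚ(R)=3; free=3−3=0
SNF(R) diag = [2, 4, 12] → torsion [2, 4, 12]

Answer: M ≅ ℤ/2 ⊕ ℤ/4 ⊕ ℤ/12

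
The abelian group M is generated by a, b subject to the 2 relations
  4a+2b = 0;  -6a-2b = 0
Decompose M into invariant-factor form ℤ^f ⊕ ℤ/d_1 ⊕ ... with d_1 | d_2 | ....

Answer: M ≅ ℤ/2 ⊕ ℤ/2

Derivation:
rank_ℚ(R)=2; free=2−2=0
SNF(R) diag = [2, 2] → torsion [2, 2]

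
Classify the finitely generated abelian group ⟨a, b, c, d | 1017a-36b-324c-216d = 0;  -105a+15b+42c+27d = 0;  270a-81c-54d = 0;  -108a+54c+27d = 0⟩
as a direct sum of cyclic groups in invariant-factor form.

rank_ℚ(R)=4; free=4−4=0
SNF(R) diag = [3, 9, 27, 27] → torsion [3, 9, 27, 27]

Answer: M ≅ ℤ/3 ⊕ ℤ/9 ⊕ ℤ/27 ⊕ ℤ/27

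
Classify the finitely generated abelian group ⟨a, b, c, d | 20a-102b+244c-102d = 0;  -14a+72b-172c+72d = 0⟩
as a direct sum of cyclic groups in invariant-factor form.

Answer: M ≅ ℤ^2 ⊕ ℤ/2 ⊕ ℤ/6

Derivation:
rank_ℚ(R)=2; free=4−2=2
SNF(R) diag = [2, 6] → torsion [2, 6]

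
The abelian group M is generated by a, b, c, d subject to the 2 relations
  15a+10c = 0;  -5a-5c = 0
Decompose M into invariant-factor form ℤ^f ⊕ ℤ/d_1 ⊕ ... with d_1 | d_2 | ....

rank_ℚ(R)=2; free=4−2=2
SNF(R) diag = [5, 5] → torsion [5, 5]

Answer: M ≅ ℤ^2 ⊕ ℤ/5 ⊕ ℤ/5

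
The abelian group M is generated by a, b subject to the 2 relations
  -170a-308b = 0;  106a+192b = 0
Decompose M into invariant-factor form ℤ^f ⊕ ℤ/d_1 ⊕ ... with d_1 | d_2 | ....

Answer: M ≅ ℤ/2 ⊕ ℤ/4

Derivation:
rank_ℚ(R)=2; free=2−2=0
SNF(R) diag = [2, 4] → torsion [2, 4]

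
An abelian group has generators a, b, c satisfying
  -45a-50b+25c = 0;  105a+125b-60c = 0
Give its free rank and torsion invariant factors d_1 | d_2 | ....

Answer: M ≅ ℤ^1 ⊕ ℤ/5 ⊕ ℤ/5

Derivation:
rank_ℚ(R)=2; free=3−2=1
SNF(R) diag = [5, 5] → torsion [5, 5]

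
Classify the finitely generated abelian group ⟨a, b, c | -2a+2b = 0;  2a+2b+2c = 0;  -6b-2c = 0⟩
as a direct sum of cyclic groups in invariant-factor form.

rank_ℚ(R)=3; free=3−3=0
SNF(R) diag = [2, 2, 2] → torsion [2, 2, 2]

Answer: M ≅ ℤ/2 ⊕ ℤ/2 ⊕ ℤ/2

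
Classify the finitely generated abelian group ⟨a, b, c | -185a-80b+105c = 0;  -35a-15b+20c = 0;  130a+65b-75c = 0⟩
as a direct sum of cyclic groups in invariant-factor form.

Answer: M ≅ ℤ/5 ⊕ ℤ/5 ⊕ ℤ/10

Derivation:
rank_ℚ(R)=3; free=3−3=0
SNF(R) diag = [5, 5, 10] → torsion [5, 5, 10]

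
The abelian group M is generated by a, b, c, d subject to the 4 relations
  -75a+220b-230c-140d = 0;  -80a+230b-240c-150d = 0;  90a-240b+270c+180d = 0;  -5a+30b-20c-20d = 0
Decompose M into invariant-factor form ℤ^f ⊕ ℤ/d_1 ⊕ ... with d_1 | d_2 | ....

Answer: M ≅ ℤ/5 ⊕ ℤ/10 ⊕ ℤ/30 ⊕ ℤ/90

Derivation:
rank_ℚ(R)=4; free=4−4=0
SNF(R) diag = [5, 10, 30, 90] → torsion [5, 10, 30, 90]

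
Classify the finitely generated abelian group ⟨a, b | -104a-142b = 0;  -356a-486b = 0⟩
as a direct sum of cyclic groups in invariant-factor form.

Answer: M ≅ ℤ/2 ⊕ ℤ/4

Derivation:
rank_ℚ(R)=2; free=2−2=0
SNF(R) diag = [2, 4] → torsion [2, 4]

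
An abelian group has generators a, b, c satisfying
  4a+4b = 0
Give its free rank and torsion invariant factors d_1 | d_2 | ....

rank_ℚ(R)=1; free=3−1=2
SNF(R) diag = [4] → torsion [4]

Answer: M ≅ ℤ^2 ⊕ ℤ/4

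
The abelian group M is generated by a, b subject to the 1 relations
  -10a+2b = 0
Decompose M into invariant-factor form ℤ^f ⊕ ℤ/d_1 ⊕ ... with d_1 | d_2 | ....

Answer: M ≅ ℤ^1 ⊕ ℤ/2

Derivation:
rank_ℚ(R)=1; free=2−1=1
SNF(R) diag = [2] → torsion [2]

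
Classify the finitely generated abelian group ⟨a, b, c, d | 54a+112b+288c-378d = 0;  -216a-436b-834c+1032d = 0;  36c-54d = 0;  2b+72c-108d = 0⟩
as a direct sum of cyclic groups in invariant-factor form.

Answer: M ≅ ℤ/2 ⊕ ℤ/6 ⊕ ℤ/18 ⊕ ℤ/54

Derivation:
rank_ℚ(R)=4; free=4−4=0
SNF(R) diag = [2, 6, 18, 54] → torsion [2, 6, 18, 54]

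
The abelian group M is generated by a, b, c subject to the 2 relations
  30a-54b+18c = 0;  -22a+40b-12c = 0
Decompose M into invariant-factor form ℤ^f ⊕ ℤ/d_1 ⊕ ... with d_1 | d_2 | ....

Answer: M ≅ ℤ^1 ⊕ ℤ/2 ⊕ ℤ/6

Derivation:
rank_ℚ(R)=2; free=3−2=1
SNF(R) diag = [2, 6] → torsion [2, 6]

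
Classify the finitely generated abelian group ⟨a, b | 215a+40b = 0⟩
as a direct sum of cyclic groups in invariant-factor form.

Answer: M ≅ ℤ^1 ⊕ ℤ/5

Derivation:
rank_ℚ(R)=1; free=2−1=1
SNF(R) diag = [5] → torsion [5]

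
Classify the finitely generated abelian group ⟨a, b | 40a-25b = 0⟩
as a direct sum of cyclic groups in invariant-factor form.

rank_ℚ(R)=1; free=2−1=1
SNF(R) diag = [5] → torsion [5]

Answer: M ≅ ℤ^1 ⊕ ℤ/5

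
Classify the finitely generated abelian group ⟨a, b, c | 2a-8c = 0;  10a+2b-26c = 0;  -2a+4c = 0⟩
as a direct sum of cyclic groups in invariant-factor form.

Answer: M ≅ ℤ/2 ⊕ ℤ/2 ⊕ ℤ/4

Derivation:
rank_ℚ(R)=3; free=3−3=0
SNF(R) diag = [2, 2, 4] → torsion [2, 2, 4]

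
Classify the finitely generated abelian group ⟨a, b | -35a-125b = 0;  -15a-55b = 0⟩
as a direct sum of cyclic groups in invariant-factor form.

Answer: M ≅ ℤ/5 ⊕ ℤ/10

Derivation:
rank_ℚ(R)=2; free=2−2=0
SNF(R) diag = [5, 10] → torsion [5, 10]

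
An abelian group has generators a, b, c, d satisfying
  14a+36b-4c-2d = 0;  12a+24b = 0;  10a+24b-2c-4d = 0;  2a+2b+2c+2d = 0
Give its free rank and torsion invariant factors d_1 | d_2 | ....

Answer: M ≅ ℤ/2 ⊕ ℤ/2 ⊕ ℤ/6 ⊕ ℤ/12

Derivation:
rank_ℚ(R)=4; free=4−4=0
SNF(R) diag = [2, 2, 6, 12] → torsion [2, 2, 6, 12]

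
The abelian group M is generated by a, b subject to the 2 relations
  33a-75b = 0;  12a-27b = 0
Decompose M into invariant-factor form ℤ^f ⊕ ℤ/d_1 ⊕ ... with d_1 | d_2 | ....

Answer: M ≅ ℤ/3 ⊕ ℤ/3

Derivation:
rank_ℚ(R)=2; free=2−2=0
SNF(R) diag = [3, 3] → torsion [3, 3]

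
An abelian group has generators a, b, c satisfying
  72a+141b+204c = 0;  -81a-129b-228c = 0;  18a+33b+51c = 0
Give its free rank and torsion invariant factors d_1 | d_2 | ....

rank_ℚ(R)=3; free=3−3=0
SNF(R) diag = [3, 9, 9] → torsion [3, 9, 9]

Answer: M ≅ ℤ/3 ⊕ ℤ/9 ⊕ ℤ/9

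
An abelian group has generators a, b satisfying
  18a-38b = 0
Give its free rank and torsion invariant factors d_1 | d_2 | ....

Answer: M ≅ ℤ^1 ⊕ ℤ/2

Derivation:
rank_ℚ(R)=1; free=2−1=1
SNF(R) diag = [2] → torsion [2]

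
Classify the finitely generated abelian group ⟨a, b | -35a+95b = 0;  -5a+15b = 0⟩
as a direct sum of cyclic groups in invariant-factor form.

rank_ℚ(R)=2; free=2−2=0
SNF(R) diag = [5, 10] → torsion [5, 10]

Answer: M ≅ ℤ/5 ⊕ ℤ/10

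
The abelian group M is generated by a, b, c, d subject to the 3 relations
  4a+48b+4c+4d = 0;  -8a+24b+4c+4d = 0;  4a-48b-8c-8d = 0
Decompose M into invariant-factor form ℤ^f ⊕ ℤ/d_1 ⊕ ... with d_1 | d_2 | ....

Answer: M ≅ ℤ^1 ⊕ ℤ/4 ⊕ ℤ/12 ⊕ ℤ/24

Derivation:
rank_ℚ(R)=3; free=4−3=1
SNF(R) diag = [4, 12, 24] → torsion [4, 12, 24]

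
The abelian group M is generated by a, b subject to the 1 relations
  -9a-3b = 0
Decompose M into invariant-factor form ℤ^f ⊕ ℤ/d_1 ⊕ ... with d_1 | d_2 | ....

rank_ℚ(R)=1; free=2−1=1
SNF(R) diag = [3] → torsion [3]

Answer: M ≅ ℤ^1 ⊕ ℤ/3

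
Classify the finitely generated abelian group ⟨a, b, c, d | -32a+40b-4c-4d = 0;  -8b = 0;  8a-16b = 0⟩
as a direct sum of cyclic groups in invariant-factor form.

rank_ℚ(R)=3; free=4−3=1
SNF(R) diag = [4, 8, 8] → torsion [4, 8, 8]

Answer: M ≅ ℤ^1 ⊕ ℤ/4 ⊕ ℤ/8 ⊕ ℤ/8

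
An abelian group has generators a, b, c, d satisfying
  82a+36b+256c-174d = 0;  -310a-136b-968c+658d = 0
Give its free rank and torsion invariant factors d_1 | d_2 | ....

Answer: M ≅ ℤ^2 ⊕ ℤ/2 ⊕ ℤ/4

Derivation:
rank_ℚ(R)=2; free=4−2=2
SNF(R) diag = [2, 4] → torsion [2, 4]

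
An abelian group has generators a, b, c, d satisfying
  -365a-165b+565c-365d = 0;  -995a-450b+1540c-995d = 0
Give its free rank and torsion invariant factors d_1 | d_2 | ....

rank_ℚ(R)=2; free=4−2=2
SNF(R) diag = [5, 15] → torsion [5, 15]

Answer: M ≅ ℤ^2 ⊕ ℤ/5 ⊕ ℤ/15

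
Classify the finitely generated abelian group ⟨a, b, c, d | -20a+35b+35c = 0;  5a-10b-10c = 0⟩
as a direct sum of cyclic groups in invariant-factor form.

rank_ℚ(R)=2; free=4−2=2
SNF(R) diag = [5, 5] → torsion [5, 5]

Answer: M ≅ ℤ^2 ⊕ ℤ/5 ⊕ ℤ/5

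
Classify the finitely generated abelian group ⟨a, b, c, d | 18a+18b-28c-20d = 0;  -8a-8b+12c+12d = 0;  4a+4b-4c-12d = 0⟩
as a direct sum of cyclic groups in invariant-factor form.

Answer: M ≅ ℤ^1 ⊕ ℤ/2 ⊕ ℤ/4 ⊕ ℤ/8

Derivation:
rank_ℚ(R)=3; free=4−3=1
SNF(R) diag = [2, 4, 8] → torsion [2, 4, 8]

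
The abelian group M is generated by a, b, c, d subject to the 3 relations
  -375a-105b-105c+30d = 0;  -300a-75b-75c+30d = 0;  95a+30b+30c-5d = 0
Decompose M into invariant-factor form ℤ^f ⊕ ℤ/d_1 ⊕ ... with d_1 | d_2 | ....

rank_ℚ(R)=3; free=4−3=1
SNF(R) diag = [5, 15, 15] → torsion [5, 15, 15]

Answer: M ≅ ℤ^1 ⊕ ℤ/5 ⊕ ℤ/15 ⊕ ℤ/15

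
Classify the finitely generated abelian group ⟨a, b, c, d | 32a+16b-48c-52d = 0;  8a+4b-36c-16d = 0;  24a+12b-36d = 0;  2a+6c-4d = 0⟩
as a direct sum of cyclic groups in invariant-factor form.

rank_ℚ(R)=4; free=4−4=0
SNF(R) diag = [2, 4, 12, 12] → torsion [2, 4, 12, 12]

Answer: M ≅ ℤ/2 ⊕ ℤ/4 ⊕ ℤ/12 ⊕ ℤ/12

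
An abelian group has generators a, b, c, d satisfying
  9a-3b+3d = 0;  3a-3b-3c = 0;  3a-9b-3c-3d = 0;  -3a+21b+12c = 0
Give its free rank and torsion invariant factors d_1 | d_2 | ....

rank_ℚ(R)=4; free=4−4=0
SNF(R) diag = [3, 3, 9, 18] → torsion [3, 3, 9, 18]

Answer: M ≅ ℤ/3 ⊕ ℤ/3 ⊕ ℤ/9 ⊕ ℤ/18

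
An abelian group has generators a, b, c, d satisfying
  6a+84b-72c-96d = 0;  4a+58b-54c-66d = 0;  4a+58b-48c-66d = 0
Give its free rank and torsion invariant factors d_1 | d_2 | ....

rank_ℚ(R)=3; free=4−3=1
SNF(R) diag = [2, 6, 6] → torsion [2, 6, 6]

Answer: M ≅ ℤ^1 ⊕ ℤ/2 ⊕ ℤ/6 ⊕ ℤ/6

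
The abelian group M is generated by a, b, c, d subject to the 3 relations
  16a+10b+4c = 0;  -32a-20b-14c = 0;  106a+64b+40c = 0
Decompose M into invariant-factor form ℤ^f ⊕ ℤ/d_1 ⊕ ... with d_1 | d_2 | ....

Answer: M ≅ ℤ^1 ⊕ ℤ/2 ⊕ ℤ/6 ⊕ ℤ/18

Derivation:
rank_ℚ(R)=3; free=4−3=1
SNF(R) diag = [2, 6, 18] → torsion [2, 6, 18]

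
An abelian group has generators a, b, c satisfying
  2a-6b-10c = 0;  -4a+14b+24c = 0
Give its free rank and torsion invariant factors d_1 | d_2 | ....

Answer: M ≅ ℤ^1 ⊕ ℤ/2 ⊕ ℤ/2

Derivation:
rank_ℚ(R)=2; free=3−2=1
SNF(R) diag = [2, 2] → torsion [2, 2]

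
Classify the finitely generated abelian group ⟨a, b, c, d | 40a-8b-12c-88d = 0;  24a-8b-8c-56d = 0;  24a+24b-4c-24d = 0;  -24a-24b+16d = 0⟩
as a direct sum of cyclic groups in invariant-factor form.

rank_ℚ(R)=4; free=4−4=0
SNF(R) diag = [4, 8, 8, 16] → torsion [4, 8, 8, 16]

Answer: M ≅ ℤ/4 ⊕ ℤ/8 ⊕ ℤ/8 ⊕ ℤ/16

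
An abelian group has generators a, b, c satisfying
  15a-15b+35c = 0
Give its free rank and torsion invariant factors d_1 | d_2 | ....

rank_ℚ(R)=1; free=3−1=2
SNF(R) diag = [5] → torsion [5]

Answer: M ≅ ℤ^2 ⊕ ℤ/5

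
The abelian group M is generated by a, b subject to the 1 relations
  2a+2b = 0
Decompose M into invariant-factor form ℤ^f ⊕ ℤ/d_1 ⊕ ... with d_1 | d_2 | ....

rank_ℚ(R)=1; free=2−1=1
SNF(R) diag = [2] → torsion [2]

Answer: M ≅ ℤ^1 ⊕ ℤ/2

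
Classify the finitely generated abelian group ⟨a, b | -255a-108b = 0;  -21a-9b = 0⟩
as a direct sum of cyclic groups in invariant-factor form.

rank_ℚ(R)=2; free=2−2=0
SNF(R) diag = [3, 9] → torsion [3, 9]

Answer: M ≅ ℤ/3 ⊕ ℤ/9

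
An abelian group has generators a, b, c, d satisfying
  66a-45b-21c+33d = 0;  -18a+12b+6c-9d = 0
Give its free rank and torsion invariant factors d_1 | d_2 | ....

Answer: M ≅ ℤ^2 ⊕ ℤ/3 ⊕ ℤ/3

Derivation:
rank_ℚ(R)=2; free=4−2=2
SNF(R) diag = [3, 3] → torsion [3, 3]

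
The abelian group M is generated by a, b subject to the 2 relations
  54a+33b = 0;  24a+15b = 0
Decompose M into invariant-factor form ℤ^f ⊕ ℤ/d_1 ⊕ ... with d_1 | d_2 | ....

rank_ℚ(R)=2; free=2−2=0
SNF(R) diag = [3, 6] → torsion [3, 6]

Answer: M ≅ ℤ/3 ⊕ ℤ/6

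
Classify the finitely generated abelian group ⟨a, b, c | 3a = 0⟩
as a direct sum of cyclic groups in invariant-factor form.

rank_ℚ(R)=1; free=3−1=2
SNF(R) diag = [3] → torsion [3]

Answer: M ≅ ℤ^2 ⊕ ℤ/3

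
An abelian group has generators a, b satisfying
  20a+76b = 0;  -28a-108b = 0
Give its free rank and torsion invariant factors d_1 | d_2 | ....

rank_ℚ(R)=2; free=2−2=0
SNF(R) diag = [4, 8] → torsion [4, 8]

Answer: M ≅ ℤ/4 ⊕ ℤ/8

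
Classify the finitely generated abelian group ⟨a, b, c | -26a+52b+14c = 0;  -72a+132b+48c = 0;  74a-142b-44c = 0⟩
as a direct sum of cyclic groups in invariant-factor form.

Answer: M ≅ ℤ/2 ⊕ ℤ/6 ⊕ ℤ/12

Derivation:
rank_ℚ(R)=3; free=3−3=0
SNF(R) diag = [2, 6, 12] → torsion [2, 6, 12]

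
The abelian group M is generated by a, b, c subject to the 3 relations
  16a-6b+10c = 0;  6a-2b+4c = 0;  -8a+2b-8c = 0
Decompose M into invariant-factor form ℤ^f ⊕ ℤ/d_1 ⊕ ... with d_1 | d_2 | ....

rank_ℚ(R)=3; free=3−3=0
SNF(R) diag = [2, 2, 2] → torsion [2, 2, 2]

Answer: M ≅ ℤ/2 ⊕ ℤ/2 ⊕ ℤ/2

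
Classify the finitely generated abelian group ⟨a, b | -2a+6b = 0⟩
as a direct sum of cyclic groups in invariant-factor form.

rank_ℚ(R)=1; free=2−1=1
SNF(R) diag = [2] → torsion [2]

Answer: M ≅ ℤ^1 ⊕ ℤ/2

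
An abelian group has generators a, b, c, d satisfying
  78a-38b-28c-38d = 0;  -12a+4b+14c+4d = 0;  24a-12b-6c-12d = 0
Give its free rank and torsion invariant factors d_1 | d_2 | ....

rank_ℚ(R)=3; free=4−3=1
SNF(R) diag = [2, 6, 12] → torsion [2, 6, 12]

Answer: M ≅ ℤ^1 ⊕ ℤ/2 ⊕ ℤ/6 ⊕ ℤ/12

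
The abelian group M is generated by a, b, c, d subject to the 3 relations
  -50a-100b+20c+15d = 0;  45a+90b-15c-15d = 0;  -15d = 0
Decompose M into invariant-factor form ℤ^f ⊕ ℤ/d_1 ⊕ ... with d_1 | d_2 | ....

rank_ℚ(R)=3; free=4−3=1
SNF(R) diag = [5, 15, 30] → torsion [5, 15, 30]

Answer: M ≅ ℤ^1 ⊕ ℤ/5 ⊕ ℤ/15 ⊕ ℤ/30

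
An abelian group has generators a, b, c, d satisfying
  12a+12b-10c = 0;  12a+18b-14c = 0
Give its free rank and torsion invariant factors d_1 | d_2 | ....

rank_ℚ(R)=2; free=4−2=2
SNF(R) diag = [2, 6] → torsion [2, 6]

Answer: M ≅ ℤ^2 ⊕ ℤ/2 ⊕ ℤ/6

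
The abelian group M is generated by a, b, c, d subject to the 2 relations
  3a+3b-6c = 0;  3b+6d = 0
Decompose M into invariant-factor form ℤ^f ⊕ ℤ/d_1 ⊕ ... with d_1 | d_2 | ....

Answer: M ≅ ℤ^2 ⊕ ℤ/3 ⊕ ℤ/3

Derivation:
rank_ℚ(R)=2; free=4−2=2
SNF(R) diag = [3, 3] → torsion [3, 3]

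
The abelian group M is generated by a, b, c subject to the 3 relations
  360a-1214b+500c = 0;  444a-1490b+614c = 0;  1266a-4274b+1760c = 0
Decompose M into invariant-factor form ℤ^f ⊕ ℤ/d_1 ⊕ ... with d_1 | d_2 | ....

Answer: M ≅ ℤ/2 ⊕ ℤ/6 ⊕ ℤ/18

Derivation:
rank_ℚ(R)=3; free=3−3=0
SNF(R) diag = [2, 6, 18] → torsion [2, 6, 18]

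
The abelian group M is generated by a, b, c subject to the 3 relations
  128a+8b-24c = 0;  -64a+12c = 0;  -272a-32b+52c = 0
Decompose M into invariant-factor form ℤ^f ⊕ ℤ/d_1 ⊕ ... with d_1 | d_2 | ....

Answer: M ≅ ℤ/4 ⊕ ℤ/8 ⊕ ℤ/16

Derivation:
rank_ℚ(R)=3; free=3−3=0
SNF(R) diag = [4, 8, 16] → torsion [4, 8, 16]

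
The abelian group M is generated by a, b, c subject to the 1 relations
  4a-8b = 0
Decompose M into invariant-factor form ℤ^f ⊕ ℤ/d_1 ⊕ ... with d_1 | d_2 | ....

rank_ℚ(R)=1; free=3−1=2
SNF(R) diag = [4] → torsion [4]

Answer: M ≅ ℤ^2 ⊕ ℤ/4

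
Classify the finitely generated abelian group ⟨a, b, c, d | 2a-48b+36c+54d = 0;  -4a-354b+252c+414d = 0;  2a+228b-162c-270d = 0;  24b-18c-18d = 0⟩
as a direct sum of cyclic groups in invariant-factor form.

Answer: M ≅ ℤ/2 ⊕ ℤ/6 ⊕ ℤ/18 ⊕ ℤ/18

Derivation:
rank_ℚ(R)=4; free=4−4=0
SNF(R) diag = [2, 6, 18, 18] → torsion [2, 6, 18, 18]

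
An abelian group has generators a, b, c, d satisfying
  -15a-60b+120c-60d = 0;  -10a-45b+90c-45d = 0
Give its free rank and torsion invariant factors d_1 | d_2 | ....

Answer: M ≅ ℤ^2 ⊕ ℤ/5 ⊕ ℤ/15

Derivation:
rank_ℚ(R)=2; free=4−2=2
SNF(R) diag = [5, 15] → torsion [5, 15]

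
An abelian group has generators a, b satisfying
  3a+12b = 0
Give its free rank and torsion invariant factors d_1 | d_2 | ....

rank_ℚ(R)=1; free=2−1=1
SNF(R) diag = [3] → torsion [3]

Answer: M ≅ ℤ^1 ⊕ ℤ/3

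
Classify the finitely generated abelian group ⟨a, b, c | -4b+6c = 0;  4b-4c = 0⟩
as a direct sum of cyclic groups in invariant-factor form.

Answer: M ≅ ℤ^1 ⊕ ℤ/2 ⊕ ℤ/4

Derivation:
rank_ℚ(R)=2; free=3−2=1
SNF(R) diag = [2, 4] → torsion [2, 4]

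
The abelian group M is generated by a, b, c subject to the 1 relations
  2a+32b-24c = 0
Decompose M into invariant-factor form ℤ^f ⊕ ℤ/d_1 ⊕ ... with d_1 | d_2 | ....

Answer: M ≅ ℤ^2 ⊕ ℤ/2

Derivation:
rank_ℚ(R)=1; free=3−1=2
SNF(R) diag = [2] → torsion [2]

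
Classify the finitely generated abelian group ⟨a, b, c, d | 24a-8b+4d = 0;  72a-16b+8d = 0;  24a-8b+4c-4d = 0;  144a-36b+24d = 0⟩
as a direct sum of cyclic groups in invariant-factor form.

rank_ℚ(R)=4; free=4−4=0
SNF(R) diag = [4, 4, 12, 24] → torsion [4, 4, 12, 24]

Answer: M ≅ ℤ/4 ⊕ ℤ/4 ⊕ ℤ/12 ⊕ ℤ/24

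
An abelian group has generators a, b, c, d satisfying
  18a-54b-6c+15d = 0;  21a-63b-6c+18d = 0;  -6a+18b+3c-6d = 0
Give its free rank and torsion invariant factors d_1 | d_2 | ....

Answer: M ≅ ℤ^1 ⊕ ℤ/3 ⊕ ℤ/3 ⊕ ℤ/3

Derivation:
rank_ℚ(R)=3; free=4−3=1
SNF(R) diag = [3, 3, 3] → torsion [3, 3, 3]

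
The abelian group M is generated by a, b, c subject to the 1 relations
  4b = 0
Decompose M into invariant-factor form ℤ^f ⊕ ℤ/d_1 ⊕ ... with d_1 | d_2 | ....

rank_ℚ(R)=1; free=3−1=2
SNF(R) diag = [4] → torsion [4]

Answer: M ≅ ℤ^2 ⊕ ℤ/4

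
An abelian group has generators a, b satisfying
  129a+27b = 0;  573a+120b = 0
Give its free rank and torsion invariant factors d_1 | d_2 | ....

Answer: M ≅ ℤ/3 ⊕ ℤ/3

Derivation:
rank_ℚ(R)=2; free=2−2=0
SNF(R) diag = [3, 3] → torsion [3, 3]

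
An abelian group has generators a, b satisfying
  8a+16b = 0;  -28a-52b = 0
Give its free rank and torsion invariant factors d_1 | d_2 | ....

Answer: M ≅ ℤ/4 ⊕ ℤ/8

Derivation:
rank_ℚ(R)=2; free=2−2=0
SNF(R) diag = [4, 8] → torsion [4, 8]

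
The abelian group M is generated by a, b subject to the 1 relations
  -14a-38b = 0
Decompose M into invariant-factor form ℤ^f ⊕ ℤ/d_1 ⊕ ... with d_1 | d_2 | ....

Answer: M ≅ ℤ^1 ⊕ ℤ/2

Derivation:
rank_ℚ(R)=1; free=2−1=1
SNF(R) diag = [2] → torsion [2]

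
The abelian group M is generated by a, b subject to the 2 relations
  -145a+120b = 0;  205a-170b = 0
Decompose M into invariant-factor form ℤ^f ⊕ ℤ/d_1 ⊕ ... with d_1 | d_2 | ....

rank_ℚ(R)=2; free=2−2=0
SNF(R) diag = [5, 10] → torsion [5, 10]

Answer: M ≅ ℤ/5 ⊕ ℤ/10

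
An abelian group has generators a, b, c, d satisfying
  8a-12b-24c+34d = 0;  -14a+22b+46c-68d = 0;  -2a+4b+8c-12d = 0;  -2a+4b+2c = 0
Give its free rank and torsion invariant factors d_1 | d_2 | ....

Answer: M ≅ ℤ/2 ⊕ ℤ/2 ⊕ ℤ/2 ⊕ ℤ/6

Derivation:
rank_ℚ(R)=4; free=4−4=0
SNF(R) diag = [2, 2, 2, 6] → torsion [2, 2, 2, 6]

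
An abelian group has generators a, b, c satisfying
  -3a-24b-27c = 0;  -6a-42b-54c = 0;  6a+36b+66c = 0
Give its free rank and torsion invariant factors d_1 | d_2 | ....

rank_ℚ(R)=3; free=3−3=0
SNF(R) diag = [3, 6, 12] → torsion [3, 6, 12]

Answer: M ≅ ℤ/3 ⊕ ℤ/6 ⊕ ℤ/12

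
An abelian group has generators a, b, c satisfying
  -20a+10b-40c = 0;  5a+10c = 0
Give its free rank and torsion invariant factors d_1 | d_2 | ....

rank_ℚ(R)=2; free=3−2=1
SNF(R) diag = [5, 10] → torsion [5, 10]

Answer: M ≅ ℤ^1 ⊕ ℤ/5 ⊕ ℤ/10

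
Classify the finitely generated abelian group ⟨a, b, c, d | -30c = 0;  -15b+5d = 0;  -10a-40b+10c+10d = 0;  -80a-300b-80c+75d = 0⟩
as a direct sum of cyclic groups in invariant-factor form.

rank_ℚ(R)=4; free=4−4=0
SNF(R) diag = [5, 5, 10, 30] → torsion [5, 5, 10, 30]

Answer: M ≅ ℤ/5 ⊕ ℤ/5 ⊕ ℤ/10 ⊕ ℤ/30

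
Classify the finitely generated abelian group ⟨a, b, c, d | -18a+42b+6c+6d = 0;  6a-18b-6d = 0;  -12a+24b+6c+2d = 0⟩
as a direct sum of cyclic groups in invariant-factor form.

Answer: M ≅ ℤ^1 ⊕ ℤ/2 ⊕ ℤ/6 ⊕ ℤ/6

Derivation:
rank_ℚ(R)=3; free=4−3=1
SNF(R) diag = [2, 6, 6] → torsion [2, 6, 6]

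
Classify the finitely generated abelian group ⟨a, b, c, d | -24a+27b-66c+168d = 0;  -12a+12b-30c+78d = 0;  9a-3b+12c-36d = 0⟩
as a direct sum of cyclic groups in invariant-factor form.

rank_ℚ(R)=3; free=4−3=1
SNF(R) diag = [3, 3, 6] → torsion [3, 3, 6]

Answer: M ≅ ℤ^1 ⊕ ℤ/3 ⊕ ℤ/3 ⊕ ℤ/6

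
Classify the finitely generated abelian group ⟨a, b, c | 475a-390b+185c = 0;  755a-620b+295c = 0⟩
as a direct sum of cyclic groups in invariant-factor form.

Answer: M ≅ ℤ^1 ⊕ ℤ/5 ⊕ ℤ/10

Derivation:
rank_ℚ(R)=2; free=3−2=1
SNF(R) diag = [5, 10] → torsion [5, 10]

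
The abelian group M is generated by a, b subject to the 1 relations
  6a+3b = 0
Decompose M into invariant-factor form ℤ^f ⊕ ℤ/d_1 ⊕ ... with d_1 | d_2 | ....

rank_ℚ(R)=1; free=2−1=1
SNF(R) diag = [3] → torsion [3]

Answer: M ≅ ℤ^1 ⊕ ℤ/3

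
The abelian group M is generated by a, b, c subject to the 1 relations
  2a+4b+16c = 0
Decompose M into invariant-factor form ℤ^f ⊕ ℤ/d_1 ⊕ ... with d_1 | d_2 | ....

Answer: M ≅ ℤ^2 ⊕ ℤ/2

Derivation:
rank_ℚ(R)=1; free=3−1=2
SNF(R) diag = [2] → torsion [2]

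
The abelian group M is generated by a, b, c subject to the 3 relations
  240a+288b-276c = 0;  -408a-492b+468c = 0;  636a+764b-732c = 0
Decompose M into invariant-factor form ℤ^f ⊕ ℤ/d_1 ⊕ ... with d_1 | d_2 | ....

Answer: M ≅ ℤ/4 ⊕ ℤ/12 ⊕ ℤ/12

Derivation:
rank_ℚ(R)=3; free=3−3=0
SNF(R) diag = [4, 12, 12] → torsion [4, 12, 12]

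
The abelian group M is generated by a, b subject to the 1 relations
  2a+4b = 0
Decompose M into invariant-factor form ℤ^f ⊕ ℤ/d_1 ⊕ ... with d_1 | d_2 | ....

rank_ℚ(R)=1; free=2−1=1
SNF(R) diag = [2] → torsion [2]

Answer: M ≅ ℤ^1 ⊕ ℤ/2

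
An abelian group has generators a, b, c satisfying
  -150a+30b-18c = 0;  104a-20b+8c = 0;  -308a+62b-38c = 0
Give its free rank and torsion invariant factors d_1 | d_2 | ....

rank_ℚ(R)=3; free=3−3=0
SNF(R) diag = [2, 6, 12] → torsion [2, 6, 12]

Answer: M ≅ ℤ/2 ⊕ ℤ/6 ⊕ ℤ/12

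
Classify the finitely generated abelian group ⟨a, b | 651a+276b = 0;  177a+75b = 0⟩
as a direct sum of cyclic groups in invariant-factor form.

rank_ℚ(R)=2; free=2−2=0
SNF(R) diag = [3, 9] → torsion [3, 9]

Answer: M ≅ ℤ/3 ⊕ ℤ/9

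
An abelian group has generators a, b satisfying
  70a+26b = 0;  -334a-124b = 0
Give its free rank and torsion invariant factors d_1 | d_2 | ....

Answer: M ≅ ℤ/2 ⊕ ℤ/2

Derivation:
rank_ℚ(R)=2; free=2−2=0
SNF(R) diag = [2, 2] → torsion [2, 2]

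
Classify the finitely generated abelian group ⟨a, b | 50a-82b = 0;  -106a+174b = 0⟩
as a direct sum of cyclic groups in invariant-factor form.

rank_ℚ(R)=2; free=2−2=0
SNF(R) diag = [2, 4] → torsion [2, 4]

Answer: M ≅ ℤ/2 ⊕ ℤ/4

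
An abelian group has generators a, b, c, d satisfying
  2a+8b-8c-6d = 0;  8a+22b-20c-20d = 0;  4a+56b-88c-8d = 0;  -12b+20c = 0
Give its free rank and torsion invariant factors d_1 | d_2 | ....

rank_ℚ(R)=4; free=4−4=0
SNF(R) diag = [2, 2, 4, 4] → torsion [2, 2, 4, 4]

Answer: M ≅ ℤ/2 ⊕ ℤ/2 ⊕ ℤ/4 ⊕ ℤ/4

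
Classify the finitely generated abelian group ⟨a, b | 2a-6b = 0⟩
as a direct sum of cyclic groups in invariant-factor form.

Answer: M ≅ ℤ^1 ⊕ ℤ/2

Derivation:
rank_ℚ(R)=1; free=2−1=1
SNF(R) diag = [2] → torsion [2]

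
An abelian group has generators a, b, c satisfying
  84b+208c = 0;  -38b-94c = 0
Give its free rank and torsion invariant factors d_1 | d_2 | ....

Answer: M ≅ ℤ^1 ⊕ ℤ/2 ⊕ ℤ/4

Derivation:
rank_ℚ(R)=2; free=3−2=1
SNF(R) diag = [2, 4] → torsion [2, 4]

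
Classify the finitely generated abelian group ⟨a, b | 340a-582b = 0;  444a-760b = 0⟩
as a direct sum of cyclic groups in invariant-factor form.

Answer: M ≅ ℤ/2 ⊕ ℤ/4

Derivation:
rank_ℚ(R)=2; free=2−2=0
SNF(R) diag = [2, 4] → torsion [2, 4]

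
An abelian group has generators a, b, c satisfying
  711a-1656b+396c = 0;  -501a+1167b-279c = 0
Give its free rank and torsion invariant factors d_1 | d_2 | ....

rank_ℚ(R)=2; free=3−2=1
SNF(R) diag = [3, 9] → torsion [3, 9]

Answer: M ≅ ℤ^1 ⊕ ℤ/3 ⊕ ℤ/9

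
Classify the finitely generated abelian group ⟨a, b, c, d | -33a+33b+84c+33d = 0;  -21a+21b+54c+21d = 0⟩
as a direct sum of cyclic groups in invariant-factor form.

Answer: M ≅ ℤ^2 ⊕ ℤ/3 ⊕ ℤ/6

Derivation:
rank_ℚ(R)=2; free=4−2=2
SNF(R) diag = [3, 6] → torsion [3, 6]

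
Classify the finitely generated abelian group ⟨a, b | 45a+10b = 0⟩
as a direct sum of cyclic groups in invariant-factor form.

Answer: M ≅ ℤ^1 ⊕ ℤ/5

Derivation:
rank_ℚ(R)=1; free=2−1=1
SNF(R) diag = [5] → torsion [5]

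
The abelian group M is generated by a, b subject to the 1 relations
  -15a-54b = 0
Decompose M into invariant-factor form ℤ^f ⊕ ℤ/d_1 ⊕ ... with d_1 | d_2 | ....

rank_ℚ(R)=1; free=2−1=1
SNF(R) diag = [3] → torsion [3]

Answer: M ≅ ℤ^1 ⊕ ℤ/3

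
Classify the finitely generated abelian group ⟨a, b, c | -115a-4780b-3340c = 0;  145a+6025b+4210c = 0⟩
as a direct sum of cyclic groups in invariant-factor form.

Answer: M ≅ ℤ^1 ⊕ ℤ/5 ⊕ ℤ/15

Derivation:
rank_ℚ(R)=2; free=3−2=1
SNF(R) diag = [5, 15] → torsion [5, 15]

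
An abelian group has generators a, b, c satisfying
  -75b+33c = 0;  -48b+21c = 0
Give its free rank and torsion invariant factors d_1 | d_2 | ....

rank_ℚ(R)=2; free=3−2=1
SNF(R) diag = [3, 3] → torsion [3, 3]

Answer: M ≅ ℤ^1 ⊕ ℤ/3 ⊕ ℤ/3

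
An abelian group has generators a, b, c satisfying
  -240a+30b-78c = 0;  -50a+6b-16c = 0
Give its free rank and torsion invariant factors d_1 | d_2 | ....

rank_ℚ(R)=2; free=3−2=1
SNF(R) diag = [2, 6] → torsion [2, 6]

Answer: M ≅ ℤ^1 ⊕ ℤ/2 ⊕ ℤ/6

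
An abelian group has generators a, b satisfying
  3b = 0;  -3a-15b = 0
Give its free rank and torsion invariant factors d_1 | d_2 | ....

rank_ℚ(R)=2; free=2−2=0
SNF(R) diag = [3, 3] → torsion [3, 3]

Answer: M ≅ ℤ/3 ⊕ ℤ/3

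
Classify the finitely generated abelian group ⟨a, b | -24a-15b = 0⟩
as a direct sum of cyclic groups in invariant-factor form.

Answer: M ≅ ℤ^1 ⊕ ℤ/3

Derivation:
rank_ℚ(R)=1; free=2−1=1
SNF(R) diag = [3] → torsion [3]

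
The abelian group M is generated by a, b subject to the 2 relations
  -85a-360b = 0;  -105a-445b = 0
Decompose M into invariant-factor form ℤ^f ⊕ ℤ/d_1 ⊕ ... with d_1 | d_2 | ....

rank_ℚ(R)=2; free=2−2=0
SNF(R) diag = [5, 5] → torsion [5, 5]

Answer: M ≅ ℤ/5 ⊕ ℤ/5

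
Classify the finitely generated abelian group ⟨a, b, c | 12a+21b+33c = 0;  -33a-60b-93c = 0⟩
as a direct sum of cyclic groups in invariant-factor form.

Answer: M ≅ ℤ^1 ⊕ ℤ/3 ⊕ ℤ/9

Derivation:
rank_ℚ(R)=2; free=3−2=1
SNF(R) diag = [3, 9] → torsion [3, 9]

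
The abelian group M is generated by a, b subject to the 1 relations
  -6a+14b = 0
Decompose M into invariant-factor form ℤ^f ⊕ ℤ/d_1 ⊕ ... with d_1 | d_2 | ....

Answer: M ≅ ℤ^1 ⊕ ℤ/2

Derivation:
rank_ℚ(R)=1; free=2−1=1
SNF(R) diag = [2] → torsion [2]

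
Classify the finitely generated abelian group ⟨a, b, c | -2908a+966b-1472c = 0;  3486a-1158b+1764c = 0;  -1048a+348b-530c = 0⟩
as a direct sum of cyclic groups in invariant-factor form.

Answer: M ≅ ℤ/2 ⊕ ℤ/6 ⊕ ℤ/18

Derivation:
rank_ℚ(R)=3; free=3−3=0
SNF(R) diag = [2, 6, 18] → torsion [2, 6, 18]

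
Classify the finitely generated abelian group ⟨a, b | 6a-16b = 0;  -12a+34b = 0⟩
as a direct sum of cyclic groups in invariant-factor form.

Answer: M ≅ ℤ/2 ⊕ ℤ/6

Derivation:
rank_ℚ(R)=2; free=2−2=0
SNF(R) diag = [2, 6] → torsion [2, 6]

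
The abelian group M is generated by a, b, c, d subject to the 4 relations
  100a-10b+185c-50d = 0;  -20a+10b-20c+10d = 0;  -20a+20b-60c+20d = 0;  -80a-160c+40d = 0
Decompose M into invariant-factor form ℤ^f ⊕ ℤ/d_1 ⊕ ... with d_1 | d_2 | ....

Answer: M ≅ ℤ/5 ⊕ ℤ/10 ⊕ ℤ/20 ⊕ ℤ/40

Derivation:
rank_ℚ(R)=4; free=4−4=0
SNF(R) diag = [5, 10, 20, 40] → torsion [5, 10, 20, 40]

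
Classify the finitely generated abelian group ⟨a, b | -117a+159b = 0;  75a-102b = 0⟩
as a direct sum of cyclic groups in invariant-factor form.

rank_ℚ(R)=2; free=2−2=0
SNF(R) diag = [3, 3] → torsion [3, 3]

Answer: M ≅ ℤ/3 ⊕ ℤ/3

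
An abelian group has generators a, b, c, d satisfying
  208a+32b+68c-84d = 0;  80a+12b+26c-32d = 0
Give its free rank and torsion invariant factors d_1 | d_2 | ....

Answer: M ≅ ℤ^2 ⊕ ℤ/2 ⊕ ℤ/4

Derivation:
rank_ℚ(R)=2; free=4−2=2
SNF(R) diag = [2, 4] → torsion [2, 4]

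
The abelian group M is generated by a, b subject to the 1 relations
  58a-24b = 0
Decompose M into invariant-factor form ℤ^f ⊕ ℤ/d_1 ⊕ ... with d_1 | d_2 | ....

rank_ℚ(R)=1; free=2−1=1
SNF(R) diag = [2] → torsion [2]

Answer: M ≅ ℤ^1 ⊕ ℤ/2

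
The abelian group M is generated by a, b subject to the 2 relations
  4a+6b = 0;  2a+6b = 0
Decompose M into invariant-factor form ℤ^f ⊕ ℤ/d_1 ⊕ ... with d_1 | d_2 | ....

Answer: M ≅ ℤ/2 ⊕ ℤ/6

Derivation:
rank_ℚ(R)=2; free=2−2=0
SNF(R) diag = [2, 6] → torsion [2, 6]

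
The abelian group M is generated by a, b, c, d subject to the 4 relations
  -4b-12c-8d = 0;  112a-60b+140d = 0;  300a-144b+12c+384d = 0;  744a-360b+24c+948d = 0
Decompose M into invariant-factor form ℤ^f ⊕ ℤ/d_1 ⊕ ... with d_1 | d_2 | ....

Answer: M ≅ ℤ/4 ⊕ ℤ/4 ⊕ ℤ/12 ⊕ ℤ/36

Derivation:
rank_ℚ(R)=4; free=4−4=0
SNF(R) diag = [4, 4, 12, 36] → torsion [4, 4, 12, 36]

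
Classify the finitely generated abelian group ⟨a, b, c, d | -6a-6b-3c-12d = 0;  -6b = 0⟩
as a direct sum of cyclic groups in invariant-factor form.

rank_ℚ(R)=2; free=4−2=2
SNF(R) diag = [3, 6] → torsion [3, 6]

Answer: M ≅ ℤ^2 ⊕ ℤ/3 ⊕ ℤ/6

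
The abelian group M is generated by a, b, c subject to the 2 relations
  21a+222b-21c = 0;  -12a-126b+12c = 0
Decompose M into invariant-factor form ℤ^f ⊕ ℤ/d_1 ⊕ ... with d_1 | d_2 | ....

Answer: M ≅ ℤ^1 ⊕ ℤ/3 ⊕ ℤ/6

Derivation:
rank_ℚ(R)=2; free=3−2=1
SNF(R) diag = [3, 6] → torsion [3, 6]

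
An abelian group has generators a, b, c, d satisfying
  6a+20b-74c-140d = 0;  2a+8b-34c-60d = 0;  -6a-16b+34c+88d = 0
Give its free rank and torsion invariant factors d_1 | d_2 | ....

rank_ℚ(R)=3; free=4−3=1
SNF(R) diag = [2, 4, 12] → torsion [2, 4, 12]

Answer: M ≅ ℤ^1 ⊕ ℤ/2 ⊕ ℤ/4 ⊕ ℤ/12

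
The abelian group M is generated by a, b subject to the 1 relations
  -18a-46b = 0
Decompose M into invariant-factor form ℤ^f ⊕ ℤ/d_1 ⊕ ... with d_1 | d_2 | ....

Answer: M ≅ ℤ^1 ⊕ ℤ/2

Derivation:
rank_ℚ(R)=1; free=2−1=1
SNF(R) diag = [2] → torsion [2]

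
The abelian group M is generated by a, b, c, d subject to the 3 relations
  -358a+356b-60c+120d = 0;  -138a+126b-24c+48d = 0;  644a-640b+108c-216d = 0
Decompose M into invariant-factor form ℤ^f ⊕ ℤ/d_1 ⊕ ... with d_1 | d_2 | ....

Answer: M ≅ ℤ^1 ⊕ ℤ/2 ⊕ ℤ/6 ⊕ ℤ/12

Derivation:
rank_ℚ(R)=3; free=4−3=1
SNF(R) diag = [2, 6, 12] → torsion [2, 6, 12]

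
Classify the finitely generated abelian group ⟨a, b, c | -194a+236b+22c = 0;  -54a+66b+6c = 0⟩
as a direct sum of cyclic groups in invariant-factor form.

rank_ℚ(R)=2; free=3−2=1
SNF(R) diag = [2, 6] → torsion [2, 6]

Answer: M ≅ ℤ^1 ⊕ ℤ/2 ⊕ ℤ/6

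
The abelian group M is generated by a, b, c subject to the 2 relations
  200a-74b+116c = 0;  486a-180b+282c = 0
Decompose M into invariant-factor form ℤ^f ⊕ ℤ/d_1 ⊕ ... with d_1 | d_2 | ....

Answer: M ≅ ℤ^1 ⊕ ℤ/2 ⊕ ℤ/6

Derivation:
rank_ℚ(R)=2; free=3−2=1
SNF(R) diag = [2, 6] → torsion [2, 6]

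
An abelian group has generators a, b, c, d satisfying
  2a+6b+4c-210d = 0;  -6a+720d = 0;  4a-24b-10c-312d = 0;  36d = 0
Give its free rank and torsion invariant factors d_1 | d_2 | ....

Answer: M ≅ ℤ/2 ⊕ ℤ/6 ⊕ ℤ/18 ⊕ ℤ/36

Derivation:
rank_ℚ(R)=4; free=4−4=0
SNF(R) diag = [2, 6, 18, 36] → torsion [2, 6, 18, 36]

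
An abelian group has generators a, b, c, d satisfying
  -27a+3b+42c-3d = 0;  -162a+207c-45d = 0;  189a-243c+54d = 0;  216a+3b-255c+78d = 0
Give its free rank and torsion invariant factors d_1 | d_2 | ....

Answer: M ≅ ℤ/3 ⊕ ℤ/9 ⊕ ℤ/27 ⊕ ℤ/27

Derivation:
rank_ℚ(R)=4; free=4−4=0
SNF(R) diag = [3, 9, 27, 27] → torsion [3, 9, 27, 27]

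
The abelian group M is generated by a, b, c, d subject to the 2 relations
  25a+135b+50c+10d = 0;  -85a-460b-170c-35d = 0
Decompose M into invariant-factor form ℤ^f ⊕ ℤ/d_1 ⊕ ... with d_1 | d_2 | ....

rank_ℚ(R)=2; free=4−2=2
SNF(R) diag = [5, 5] → torsion [5, 5]

Answer: M ≅ ℤ^2 ⊕ ℤ/5 ⊕ ℤ/5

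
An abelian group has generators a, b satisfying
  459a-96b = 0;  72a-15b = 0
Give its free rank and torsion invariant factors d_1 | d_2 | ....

Answer: M ≅ ℤ/3 ⊕ ℤ/9

Derivation:
rank_ℚ(R)=2; free=2−2=0
SNF(R) diag = [3, 9] → torsion [3, 9]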